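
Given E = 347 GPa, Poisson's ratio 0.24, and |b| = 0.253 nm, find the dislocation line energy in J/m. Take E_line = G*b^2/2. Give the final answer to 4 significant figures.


Step 1: G = E / (2*(1+nu))
G = 347 / (2*(1+0.24)) = 139.919 GPa = 1.39919e+11 Pa
Step 2: E_line = G*b^2/2
b = 0.253 nm = 2.53e-10 m
E_line = 0.5 * 1.39919e+11 * (2.53e-10)^2 = 4.478e-09 J/m


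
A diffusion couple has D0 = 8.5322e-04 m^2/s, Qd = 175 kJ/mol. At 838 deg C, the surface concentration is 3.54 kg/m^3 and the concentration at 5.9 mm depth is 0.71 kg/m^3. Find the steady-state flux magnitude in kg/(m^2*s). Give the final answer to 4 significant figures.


Step 1: D = D0 * exp(-Qd/(R*T))
T = 838 + 273.15 = 1111.15 K
D = 8.5322e-04 * exp(-175e3 / (8.314 * 1111.15)) = 5.05937e-12 m^2/s
Step 2: J = D * (C1 - C2) / dx
J = 5.05937e-12 * (3.54 - 0.71) / 5.9e-03
J = 2.427e-09 kg/(m^2*s)


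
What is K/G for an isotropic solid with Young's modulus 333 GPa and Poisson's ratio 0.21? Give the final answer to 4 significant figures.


G = E / (2*(1+nu))
G = 333 / (2*(1+0.21)) = 137.603 GPa
K = E / (3*(1-2*nu))
K = 333 / (3*(1-2*0.21)) = 191.379 GPa
K/G = 191.379 / 137.603 = 1.391


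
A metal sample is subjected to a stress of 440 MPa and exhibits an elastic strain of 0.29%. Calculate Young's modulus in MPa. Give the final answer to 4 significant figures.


E = sigma / epsilon
epsilon = 0.29% = 2.9e-03
E = 440 / 2.9e-03
E = 151700 MPa


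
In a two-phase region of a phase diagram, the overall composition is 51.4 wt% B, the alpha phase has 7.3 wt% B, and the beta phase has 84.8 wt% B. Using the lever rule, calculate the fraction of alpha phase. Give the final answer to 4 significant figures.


f_alpha = (C_beta - C0) / (C_beta - C_alpha)
f_alpha = (84.8 - 51.4) / (84.8 - 7.3)
f_alpha = 0.431


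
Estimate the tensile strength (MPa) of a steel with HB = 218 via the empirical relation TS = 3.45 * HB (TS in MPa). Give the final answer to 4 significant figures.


TS (MPa) = 3.45 * HB
TS = 3.45 * 218
TS = 752.1 MPa


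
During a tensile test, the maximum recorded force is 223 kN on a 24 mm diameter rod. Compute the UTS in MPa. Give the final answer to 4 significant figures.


A0 = pi*(d/2)^2 = pi*(24/2)^2 = 452.389 mm^2
UTS = F_max / A0 = 223*1000 / 452.389
UTS = 492.9 MPa


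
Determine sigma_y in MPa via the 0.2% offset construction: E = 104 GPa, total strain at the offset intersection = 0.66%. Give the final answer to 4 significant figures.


Offset strain = 0.002
Elastic strain at yield = total_strain - offset = 6.6e-03 - 0.002 = 4.6e-03
sigma_y = E * elastic_strain = 104000 * 4.6e-03
sigma_y = 478.4 MPa


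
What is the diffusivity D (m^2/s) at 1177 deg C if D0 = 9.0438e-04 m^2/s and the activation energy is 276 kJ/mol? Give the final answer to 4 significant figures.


D = D0 * exp(-Qd / (R*T))
T = 1450.15 K
D = 9.0438e-04 * exp(-276e3 / (8.314 * 1450.15))
D = 1.034e-13 m^2/s


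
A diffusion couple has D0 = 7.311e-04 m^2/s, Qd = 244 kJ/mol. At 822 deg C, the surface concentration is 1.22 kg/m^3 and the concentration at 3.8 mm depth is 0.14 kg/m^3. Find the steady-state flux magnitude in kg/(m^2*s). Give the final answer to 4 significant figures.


Step 1: D = D0 * exp(-Qd/(R*T))
T = 822 + 273.15 = 1095.15 K
D = 7.311e-04 * exp(-244e3 / (8.314 * 1095.15)) = 1.68132e-15 m^2/s
Step 2: J = D * (C1 - C2) / dx
J = 1.68132e-15 * (1.22 - 0.14) / 3.8e-03
J = 4.778e-13 kg/(m^2*s)


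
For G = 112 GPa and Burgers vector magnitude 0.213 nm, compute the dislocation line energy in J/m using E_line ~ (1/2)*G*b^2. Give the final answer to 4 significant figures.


E = G*b^2/2
b = 0.213 nm = 2.13e-10 m
G = 112 GPa = 1.12e+11 Pa
E = 0.5 * 1.12e+11 * (2.13e-10)^2
E = 2.541e-09 J/m


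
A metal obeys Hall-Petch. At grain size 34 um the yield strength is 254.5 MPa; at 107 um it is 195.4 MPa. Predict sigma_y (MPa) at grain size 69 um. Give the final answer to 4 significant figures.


sigma_y = sigma0 + k / sqrt(d)
1/sqrt(d1) = 1/sqrt(3.4e-05) = 171.499;  1/sqrt(d2) = 96.6736
k = (sigma1 - sigma2) / (1/sqrt(d1) - 1/sqrt(d2)) = (254.5 - 195.4) / (171.499 - 96.6736) = 0.789844 MPa*m^0.5
sigma0 = sigma1 - k/sqrt(d1) = 254.5 - 0.789844*171.499 = 119.043 MPa
sigma_y(d3) = 119.043 + 0.789844 / sqrt(6.9e-05) = 214.1 MPa


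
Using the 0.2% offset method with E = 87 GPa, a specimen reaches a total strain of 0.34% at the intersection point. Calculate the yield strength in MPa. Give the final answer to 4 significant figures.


Offset strain = 0.002
Elastic strain at yield = total_strain - offset = 3.4e-03 - 0.002 = 1.4e-03
sigma_y = E * elastic_strain = 87000 * 1.4e-03
sigma_y = 121.8 MPa


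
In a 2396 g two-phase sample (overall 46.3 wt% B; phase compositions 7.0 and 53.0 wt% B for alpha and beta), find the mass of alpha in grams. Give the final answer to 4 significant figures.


f_alpha = (C_beta - C0) / (C_beta - C_alpha)
f_alpha = (53.0 - 46.3) / (53.0 - 7.0) = 0.145652
m_alpha = f_alpha * m_total = 0.145652 * 2396 = 349 g


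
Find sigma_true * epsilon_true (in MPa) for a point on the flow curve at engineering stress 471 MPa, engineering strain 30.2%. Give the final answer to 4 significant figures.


sigma_true = sigma_eng * (1 + epsilon_eng)
sigma_true = 471 * (1 + 0.302) = 613.242 MPa
epsilon_true = ln(1 + epsilon_eng)
epsilon_true = ln(1 + 0.302) = 0.263902
sigma_true * epsilon_true = 613.242 * 0.263902 = 161.8 MPa


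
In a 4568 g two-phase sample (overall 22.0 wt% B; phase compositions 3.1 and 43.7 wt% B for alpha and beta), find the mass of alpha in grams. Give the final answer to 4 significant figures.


f_alpha = (C_beta - C0) / (C_beta - C_alpha)
f_alpha = (43.7 - 22.0) / (43.7 - 3.1) = 0.534483
m_alpha = f_alpha * m_total = 0.534483 * 4568 = 2442 g


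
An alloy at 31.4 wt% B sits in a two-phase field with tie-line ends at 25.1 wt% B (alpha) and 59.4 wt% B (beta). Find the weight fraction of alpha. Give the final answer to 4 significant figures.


f_alpha = (C_beta - C0) / (C_beta - C_alpha)
f_alpha = (59.4 - 31.4) / (59.4 - 25.1)
f_alpha = 0.8163


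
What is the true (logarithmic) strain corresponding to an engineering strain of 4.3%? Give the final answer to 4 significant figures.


epsilon_true = ln(1 + epsilon_eng)
epsilon_true = ln(1 + 0.043)
epsilon_true = 0.0421


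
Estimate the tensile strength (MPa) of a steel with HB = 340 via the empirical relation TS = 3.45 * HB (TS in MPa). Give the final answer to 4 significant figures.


TS (MPa) = 3.45 * HB
TS = 3.45 * 340
TS = 1173 MPa


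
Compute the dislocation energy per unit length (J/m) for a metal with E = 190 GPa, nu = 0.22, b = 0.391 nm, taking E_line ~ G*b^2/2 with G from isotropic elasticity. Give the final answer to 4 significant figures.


Step 1: G = E / (2*(1+nu))
G = 190 / (2*(1+0.22)) = 77.8689 GPa = 7.78689e+10 Pa
Step 2: E_line = G*b^2/2
b = 0.391 nm = 3.91e-10 m
E_line = 0.5 * 7.78689e+10 * (3.91e-10)^2 = 5.952e-09 J/m


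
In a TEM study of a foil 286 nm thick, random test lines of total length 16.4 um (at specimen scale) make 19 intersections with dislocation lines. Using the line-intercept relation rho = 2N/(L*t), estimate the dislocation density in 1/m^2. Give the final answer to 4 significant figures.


rho = 2N / (L * t)
L = 16.4 um = 1.64e-05 m, t = 286 nm = 2.86e-07 m
rho = 2 * 19 / (1.64e-05 * 2.86e-07)
rho = 8.102e+12 1/m^2


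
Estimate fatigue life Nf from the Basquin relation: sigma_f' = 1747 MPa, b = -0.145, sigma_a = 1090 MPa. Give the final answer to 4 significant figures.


sigma_a = sigma_f' * (2*Nf)^b
2*Nf = (sigma_a / sigma_f')^(1/b)
2*Nf = (1090 / 1747)^(1/-0.145)
2*Nf = 25.8745
Nf = 12.94 cycles


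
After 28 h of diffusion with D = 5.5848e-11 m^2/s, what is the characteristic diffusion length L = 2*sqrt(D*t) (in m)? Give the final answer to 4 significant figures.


t = 28 hr = 100800 s
Diffusion length = 2*sqrt(D*t)
= 2*sqrt(5.5848e-11 * 100800)
= 4.745e-03 m


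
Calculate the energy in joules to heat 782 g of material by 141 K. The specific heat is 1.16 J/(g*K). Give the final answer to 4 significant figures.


Q = m * cp * dT
Q = 782 * 1.16 * 141
Q = 127900 J


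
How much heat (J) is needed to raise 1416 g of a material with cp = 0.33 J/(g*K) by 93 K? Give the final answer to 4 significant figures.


Q = m * cp * dT
Q = 1416 * 0.33 * 93
Q = 43460 J


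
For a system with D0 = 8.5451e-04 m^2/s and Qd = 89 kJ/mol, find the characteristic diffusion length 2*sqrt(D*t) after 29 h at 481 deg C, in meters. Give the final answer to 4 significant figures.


Step 1: D = D0 * exp(-Qd/(R*T))
T = 754.15 K
D = 8.5451e-04 * exp(-89e3 / (8.314 * 754.15)) = 5.84916e-10 m^2/s
Step 2: L = 2*sqrt(D*t)
t = 29 h = 104400 s
L = 2*sqrt(5.84916e-10 * 104400) = 0.01563 m


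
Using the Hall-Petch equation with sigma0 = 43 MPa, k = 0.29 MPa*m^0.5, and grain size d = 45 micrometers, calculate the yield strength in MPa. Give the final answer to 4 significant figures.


sigma_y = sigma0 + k / sqrt(d)
d = 45 um = 4.5e-05 m
sigma_y = 43 + 0.29 / sqrt(4.5e-05)
sigma_y = 86.23 MPa


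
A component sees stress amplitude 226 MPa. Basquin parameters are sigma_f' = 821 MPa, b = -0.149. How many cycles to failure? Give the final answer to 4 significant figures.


sigma_a = sigma_f' * (2*Nf)^b
2*Nf = (sigma_a / sigma_f')^(1/b)
2*Nf = (226 / 821)^(1/-0.149)
2*Nf = 5753.93
Nf = 2877 cycles


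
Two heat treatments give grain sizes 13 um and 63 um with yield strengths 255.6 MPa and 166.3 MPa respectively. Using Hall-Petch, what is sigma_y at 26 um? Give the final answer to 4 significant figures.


sigma_y = sigma0 + k / sqrt(d)
1/sqrt(d1) = 1/sqrt(1.3e-05) = 277.35;  1/sqrt(d2) = 125.988
k = (sigma1 - sigma2) / (1/sqrt(d1) - 1/sqrt(d2)) = (255.6 - 166.3) / (277.35 - 125.988) = 0.589977 MPa*m^0.5
sigma0 = sigma1 - k/sqrt(d1) = 255.6 - 0.589977*277.35 = 91.9699 MPa
sigma_y(d3) = 91.9699 + 0.589977 / sqrt(2.6e-05) = 207.7 MPa


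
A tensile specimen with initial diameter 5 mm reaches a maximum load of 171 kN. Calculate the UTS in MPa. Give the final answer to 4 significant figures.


A0 = pi*(d/2)^2 = pi*(5/2)^2 = 19.635 mm^2
UTS = F_max / A0 = 171*1000 / 19.635
UTS = 8709 MPa


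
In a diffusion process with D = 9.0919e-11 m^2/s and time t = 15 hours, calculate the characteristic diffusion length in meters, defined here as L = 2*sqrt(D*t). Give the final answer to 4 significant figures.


t = 15 hr = 54000 s
Diffusion length = 2*sqrt(D*t)
= 2*sqrt(9.0919e-11 * 54000)
= 4.432e-03 m


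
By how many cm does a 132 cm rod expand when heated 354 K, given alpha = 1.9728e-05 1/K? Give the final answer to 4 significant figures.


dL = L0 * alpha * dT
dL = 132 * 1.9728e-05 * 354
dL = 0.9218 cm


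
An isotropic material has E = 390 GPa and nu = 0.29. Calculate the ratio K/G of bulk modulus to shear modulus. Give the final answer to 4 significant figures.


G = E / (2*(1+nu))
G = 390 / (2*(1+0.29)) = 151.163 GPa
K = E / (3*(1-2*nu))
K = 390 / (3*(1-2*0.29)) = 309.524 GPa
K/G = 309.524 / 151.163 = 2.048


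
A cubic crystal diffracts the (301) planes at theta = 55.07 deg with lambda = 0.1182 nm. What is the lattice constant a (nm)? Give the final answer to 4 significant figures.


d = lambda / (2*sin(theta))
d = 0.1182 / (2*sin(55.07 deg))
d = 0.0720862 nm
a = d * sqrt(h^2+k^2+l^2) = 0.0720862 * sqrt(10)
a = 0.228 nm


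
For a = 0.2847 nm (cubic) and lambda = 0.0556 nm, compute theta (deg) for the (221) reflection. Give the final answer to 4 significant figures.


d = a / sqrt(h^2+k^2+l^2)
d = 0.2847 / sqrt(9) = 0.0949 nm
lambda = 2*d*sin(theta)  =>  sin(theta) = lambda / (2*d)
sin(theta) = 0.0556 / (2 * 0.0949) = 0.29294
theta = 17.03 deg


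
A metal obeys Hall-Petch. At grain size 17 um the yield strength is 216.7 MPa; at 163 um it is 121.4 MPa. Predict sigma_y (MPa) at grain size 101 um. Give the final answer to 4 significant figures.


sigma_y = sigma0 + k / sqrt(d)
1/sqrt(d1) = 1/sqrt(1.7e-05) = 242.536;  1/sqrt(d2) = 78.326
k = (sigma1 - sigma2) / (1/sqrt(d1) - 1/sqrt(d2)) = (216.7 - 121.4) / (242.536 - 78.326) = 0.580356 MPa*m^0.5
sigma0 = sigma1 - k/sqrt(d1) = 216.7 - 0.580356*242.536 = 75.943 MPa
sigma_y(d3) = 75.943 + 0.580356 / sqrt(1.01e-04) = 133.7 MPa


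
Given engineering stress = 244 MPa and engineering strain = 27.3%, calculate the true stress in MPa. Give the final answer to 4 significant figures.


sigma_true = sigma_eng * (1 + epsilon_eng)
sigma_true = 244 * (1 + 0.273)
sigma_true = 310.6 MPa


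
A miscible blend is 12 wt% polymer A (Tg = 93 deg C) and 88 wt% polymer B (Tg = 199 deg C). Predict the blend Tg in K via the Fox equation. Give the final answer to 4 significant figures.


1/Tg = w1/Tg1 + w2/Tg2 (in Kelvin)
Tg1 = 366.15 K, Tg2 = 472.15 K
1/Tg = 0.12/366.15 + 0.88/472.15
Tg = 456.3 K


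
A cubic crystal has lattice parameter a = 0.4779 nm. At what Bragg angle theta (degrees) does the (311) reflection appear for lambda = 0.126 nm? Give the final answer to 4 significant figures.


d = a / sqrt(h^2+k^2+l^2)
d = 0.4779 / sqrt(11) = 0.144092 nm
lambda = 2*d*sin(theta)  =>  sin(theta) = lambda / (2*d)
sin(theta) = 0.126 / (2 * 0.144092) = 0.43722
theta = 25.93 deg


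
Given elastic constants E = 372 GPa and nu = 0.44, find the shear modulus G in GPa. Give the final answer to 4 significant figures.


G = E / (2*(1+nu))
G = 372 / (2*(1+0.44))
G = 129.2 GPa


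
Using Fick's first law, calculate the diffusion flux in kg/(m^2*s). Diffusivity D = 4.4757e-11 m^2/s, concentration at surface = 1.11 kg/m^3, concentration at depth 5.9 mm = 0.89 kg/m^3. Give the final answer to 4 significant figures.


J = -D * (dC/dx) = D * (C1 - C2) / dx
J = 4.4757e-11 * (1.11 - 0.89) / 5.9e-03
J = 1.669e-09 kg/(m^2*s)


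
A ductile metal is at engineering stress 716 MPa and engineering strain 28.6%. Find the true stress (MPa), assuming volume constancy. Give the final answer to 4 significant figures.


sigma_true = sigma_eng * (1 + epsilon_eng)
sigma_true = 716 * (1 + 0.286)
sigma_true = 920.8 MPa


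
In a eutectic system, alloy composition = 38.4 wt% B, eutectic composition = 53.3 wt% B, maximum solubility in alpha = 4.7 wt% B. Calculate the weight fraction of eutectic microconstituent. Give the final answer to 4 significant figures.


f_primary = (C_e - C0) / (C_e - C_alpha_max)
f_primary = (53.3 - 38.4) / (53.3 - 4.7)
f_primary = 0.306584
f_eutectic = 1 - 0.306584 = 0.6934


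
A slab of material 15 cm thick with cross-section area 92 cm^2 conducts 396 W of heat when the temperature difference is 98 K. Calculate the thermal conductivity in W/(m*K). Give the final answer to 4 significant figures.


k = Q*L / (A*dT)
L = 0.15 m, A = 9.2e-03 m^2
k = 396 * 0.15 / (9.2e-03 * 98)
k = 65.88 W/(m*K)


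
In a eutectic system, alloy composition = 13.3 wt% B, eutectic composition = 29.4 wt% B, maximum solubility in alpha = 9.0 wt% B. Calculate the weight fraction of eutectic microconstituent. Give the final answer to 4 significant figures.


f_primary = (C_e - C0) / (C_e - C_alpha_max)
f_primary = (29.4 - 13.3) / (29.4 - 9.0)
f_primary = 0.789216
f_eutectic = 1 - 0.789216 = 0.2108


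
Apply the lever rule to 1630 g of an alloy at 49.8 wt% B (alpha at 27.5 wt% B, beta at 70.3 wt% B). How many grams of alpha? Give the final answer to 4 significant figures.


f_alpha = (C_beta - C0) / (C_beta - C_alpha)
f_alpha = (70.3 - 49.8) / (70.3 - 27.5) = 0.478972
m_alpha = f_alpha * m_total = 0.478972 * 1630 = 780.7 g


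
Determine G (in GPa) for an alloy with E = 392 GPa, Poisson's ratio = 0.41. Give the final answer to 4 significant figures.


G = E / (2*(1+nu))
G = 392 / (2*(1+0.41))
G = 139 GPa


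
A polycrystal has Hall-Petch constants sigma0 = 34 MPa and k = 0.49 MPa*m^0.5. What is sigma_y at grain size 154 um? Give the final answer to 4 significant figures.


sigma_y = sigma0 + k / sqrt(d)
d = 154 um = 1.54e-04 m
sigma_y = 34 + 0.49 / sqrt(1.54e-04)
sigma_y = 73.49 MPa


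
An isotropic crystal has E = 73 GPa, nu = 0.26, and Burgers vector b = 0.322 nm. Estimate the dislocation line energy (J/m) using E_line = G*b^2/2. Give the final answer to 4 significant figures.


Step 1: G = E / (2*(1+nu))
G = 73 / (2*(1+0.26)) = 28.9683 GPa = 2.89683e+10 Pa
Step 2: E_line = G*b^2/2
b = 0.322 nm = 3.22e-10 m
E_line = 0.5 * 2.89683e+10 * (3.22e-10)^2 = 1.502e-09 J/m


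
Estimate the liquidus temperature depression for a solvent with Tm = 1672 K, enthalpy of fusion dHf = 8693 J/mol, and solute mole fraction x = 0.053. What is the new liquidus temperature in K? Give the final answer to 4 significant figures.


dT = R*Tm^2*x / dHf
dT = 8.314 * 1672^2 * 0.053 / 8693
dT = 141.706 K
T_new = 1672 - 141.706 = 1530 K


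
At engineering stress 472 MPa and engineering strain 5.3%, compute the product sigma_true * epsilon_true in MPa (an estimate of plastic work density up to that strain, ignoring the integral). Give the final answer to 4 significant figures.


sigma_true = sigma_eng * (1 + epsilon_eng)
sigma_true = 472 * (1 + 0.053) = 497.016 MPa
epsilon_true = ln(1 + epsilon_eng)
epsilon_true = ln(1 + 0.053) = 0.0516432
sigma_true * epsilon_true = 497.016 * 0.0516432 = 25.67 MPa


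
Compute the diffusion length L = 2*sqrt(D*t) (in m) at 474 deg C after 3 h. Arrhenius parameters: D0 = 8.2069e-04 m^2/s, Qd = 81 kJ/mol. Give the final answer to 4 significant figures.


Step 1: D = D0 * exp(-Qd/(R*T))
T = 747.15 K
D = 8.2069e-04 * exp(-81e3 / (8.314 * 747.15)) = 1.78285e-09 m^2/s
Step 2: L = 2*sqrt(D*t)
t = 3 h = 10800 s
L = 2*sqrt(1.78285e-09 * 10800) = 8.776e-03 m


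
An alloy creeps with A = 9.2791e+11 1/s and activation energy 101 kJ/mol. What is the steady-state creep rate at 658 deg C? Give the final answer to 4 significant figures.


rate = A * exp(-Q / (R*T))
T = 658 + 273.15 = 931.15 K
rate = 9.2791e+11 * exp(-101e3 / (8.314 * 931.15))
rate = 2.002e+06 1/s


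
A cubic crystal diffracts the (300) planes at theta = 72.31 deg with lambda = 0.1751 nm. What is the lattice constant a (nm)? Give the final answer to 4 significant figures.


d = lambda / (2*sin(theta))
d = 0.1751 / (2*sin(72.31 deg))
d = 0.0918953 nm
a = d * sqrt(h^2+k^2+l^2) = 0.0918953 * sqrt(9)
a = 0.2757 nm


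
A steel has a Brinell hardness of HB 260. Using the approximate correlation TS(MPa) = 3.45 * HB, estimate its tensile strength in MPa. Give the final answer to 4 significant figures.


TS (MPa) = 3.45 * HB
TS = 3.45 * 260
TS = 897 MPa


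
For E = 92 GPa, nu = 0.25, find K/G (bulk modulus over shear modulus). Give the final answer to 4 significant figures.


G = E / (2*(1+nu))
G = 92 / (2*(1+0.25)) = 36.8 GPa
K = E / (3*(1-2*nu))
K = 92 / (3*(1-2*0.25)) = 61.3333 GPa
K/G = 61.3333 / 36.8 = 1.667


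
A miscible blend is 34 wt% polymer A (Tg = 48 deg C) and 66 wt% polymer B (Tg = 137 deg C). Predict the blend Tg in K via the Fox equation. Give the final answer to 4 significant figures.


1/Tg = w1/Tg1 + w2/Tg2 (in Kelvin)
Tg1 = 321.15 K, Tg2 = 410.15 K
1/Tg = 0.34/321.15 + 0.66/410.15
Tg = 374.8 K


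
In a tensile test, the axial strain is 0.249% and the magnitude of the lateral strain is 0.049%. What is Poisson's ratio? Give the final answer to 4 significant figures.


nu = -epsilon_lat / epsilon_axial
Lateral strain is contraction (negative), so using magnitudes:
nu = 0.049 / 0.249
nu = 0.1968


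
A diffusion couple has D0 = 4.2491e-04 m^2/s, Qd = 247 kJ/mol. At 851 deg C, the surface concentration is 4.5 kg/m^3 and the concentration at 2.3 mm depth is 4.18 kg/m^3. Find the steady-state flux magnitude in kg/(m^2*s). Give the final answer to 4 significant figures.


Step 1: D = D0 * exp(-Qd/(R*T))
T = 851 + 273.15 = 1124.15 K
D = 4.2491e-04 * exp(-247e3 / (8.314 * 1124.15)) = 1.41516e-15 m^2/s
Step 2: J = D * (C1 - C2) / dx
J = 1.41516e-15 * (4.5 - 4.18) / 2.3e-03
J = 1.969e-13 kg/(m^2*s)


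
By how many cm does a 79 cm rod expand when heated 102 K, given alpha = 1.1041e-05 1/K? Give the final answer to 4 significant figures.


dL = L0 * alpha * dT
dL = 79 * 1.1041e-05 * 102
dL = 0.08897 cm


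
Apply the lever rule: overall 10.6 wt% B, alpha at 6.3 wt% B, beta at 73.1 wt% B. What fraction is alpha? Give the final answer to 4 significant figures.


f_alpha = (C_beta - C0) / (C_beta - C_alpha)
f_alpha = (73.1 - 10.6) / (73.1 - 6.3)
f_alpha = 0.9356


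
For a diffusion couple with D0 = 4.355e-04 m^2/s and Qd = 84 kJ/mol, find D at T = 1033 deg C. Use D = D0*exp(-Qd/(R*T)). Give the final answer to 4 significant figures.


D = D0 * exp(-Qd / (R*T))
T = 1306.15 K
D = 4.355e-04 * exp(-84e3 / (8.314 * 1306.15))
D = 1.904e-07 m^2/s


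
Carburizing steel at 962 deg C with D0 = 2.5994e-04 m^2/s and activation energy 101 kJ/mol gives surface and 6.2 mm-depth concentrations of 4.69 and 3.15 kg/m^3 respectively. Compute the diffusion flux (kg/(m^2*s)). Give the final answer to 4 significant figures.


Step 1: D = D0 * exp(-Qd/(R*T))
T = 962 + 273.15 = 1235.15 K
D = 2.5994e-04 * exp(-101e3 / (8.314 * 1235.15)) = 1.39129e-08 m^2/s
Step 2: J = D * (C1 - C2) / dx
J = 1.39129e-08 * (4.69 - 3.15) / 6.2e-03
J = 3.456e-06 kg/(m^2*s)


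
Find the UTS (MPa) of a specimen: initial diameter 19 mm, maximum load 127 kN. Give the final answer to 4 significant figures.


A0 = pi*(d/2)^2 = pi*(19/2)^2 = 283.529 mm^2
UTS = F_max / A0 = 127*1000 / 283.529
UTS = 447.9 MPa


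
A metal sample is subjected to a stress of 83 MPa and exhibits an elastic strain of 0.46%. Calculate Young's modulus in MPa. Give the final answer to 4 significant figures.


E = sigma / epsilon
epsilon = 0.46% = 4.6e-03
E = 83 / 4.6e-03
E = 18040 MPa


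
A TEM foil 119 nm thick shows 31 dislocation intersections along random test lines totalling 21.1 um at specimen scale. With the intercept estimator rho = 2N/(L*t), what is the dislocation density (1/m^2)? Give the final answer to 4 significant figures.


rho = 2N / (L * t)
L = 21.1 um = 2.11e-05 m, t = 119 nm = 1.19e-07 m
rho = 2 * 31 / (2.11e-05 * 1.19e-07)
rho = 2.469e+13 1/m^2


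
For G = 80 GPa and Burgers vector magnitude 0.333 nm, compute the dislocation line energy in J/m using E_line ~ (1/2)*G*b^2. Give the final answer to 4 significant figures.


E = G*b^2/2
b = 0.333 nm = 3.33e-10 m
G = 80 GPa = 8e+10 Pa
E = 0.5 * 8e+10 * (3.33e-10)^2
E = 4.436e-09 J/m


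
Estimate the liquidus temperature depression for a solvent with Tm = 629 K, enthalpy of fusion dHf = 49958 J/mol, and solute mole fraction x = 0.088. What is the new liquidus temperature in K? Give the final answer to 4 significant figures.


dT = R*Tm^2*x / dHf
dT = 8.314 * 629^2 * 0.088 / 49958
dT = 5.79414 K
T_new = 629 - 5.79414 = 623.2 K


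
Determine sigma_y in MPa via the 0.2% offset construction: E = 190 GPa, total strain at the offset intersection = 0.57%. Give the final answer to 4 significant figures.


Offset strain = 0.002
Elastic strain at yield = total_strain - offset = 5.7e-03 - 0.002 = 3.7e-03
sigma_y = E * elastic_strain = 190000 * 3.7e-03
sigma_y = 703 MPa


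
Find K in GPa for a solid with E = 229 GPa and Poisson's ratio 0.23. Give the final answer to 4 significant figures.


K = E / (3*(1-2*nu))
K = 229 / (3*(1-2*0.23))
K = 141.4 GPa


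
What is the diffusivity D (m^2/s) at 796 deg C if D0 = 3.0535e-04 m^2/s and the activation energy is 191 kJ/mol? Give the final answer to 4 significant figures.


D = D0 * exp(-Qd / (R*T))
T = 1069.15 K
D = 3.0535e-04 * exp(-191e3 / (8.314 * 1069.15))
D = 1.422e-13 m^2/s


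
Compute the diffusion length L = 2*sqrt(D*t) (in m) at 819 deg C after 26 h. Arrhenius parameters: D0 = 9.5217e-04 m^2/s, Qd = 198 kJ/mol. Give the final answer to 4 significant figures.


Step 1: D = D0 * exp(-Qd/(R*T))
T = 1092.15 K
D = 9.5217e-04 * exp(-198e3 / (8.314 * 1092.15)) = 3.2252e-13 m^2/s
Step 2: L = 2*sqrt(D*t)
t = 26 h = 93600 s
L = 2*sqrt(3.2252e-13 * 93600) = 3.475e-04 m


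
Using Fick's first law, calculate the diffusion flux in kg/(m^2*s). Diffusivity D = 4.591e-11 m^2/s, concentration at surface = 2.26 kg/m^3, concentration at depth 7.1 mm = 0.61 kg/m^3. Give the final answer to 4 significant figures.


J = -D * (dC/dx) = D * (C1 - C2) / dx
J = 4.591e-11 * (2.26 - 0.61) / 7.1e-03
J = 1.067e-08 kg/(m^2*s)


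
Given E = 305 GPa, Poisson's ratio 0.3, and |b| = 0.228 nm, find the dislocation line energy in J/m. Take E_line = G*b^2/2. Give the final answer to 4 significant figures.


Step 1: G = E / (2*(1+nu))
G = 305 / (2*(1+0.3)) = 117.308 GPa = 1.17308e+11 Pa
Step 2: E_line = G*b^2/2
b = 0.228 nm = 2.28e-10 m
E_line = 0.5 * 1.17308e+11 * (2.28e-10)^2 = 3.049e-09 J/m


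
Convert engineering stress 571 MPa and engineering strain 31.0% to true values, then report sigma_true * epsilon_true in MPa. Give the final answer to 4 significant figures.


sigma_true = sigma_eng * (1 + epsilon_eng)
sigma_true = 571 * (1 + 0.31) = 748.01 MPa
epsilon_true = ln(1 + epsilon_eng)
epsilon_true = ln(1 + 0.31) = 0.270027
sigma_true * epsilon_true = 748.01 * 0.270027 = 202 MPa


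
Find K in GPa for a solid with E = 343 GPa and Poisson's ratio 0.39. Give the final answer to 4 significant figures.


K = E / (3*(1-2*nu))
K = 343 / (3*(1-2*0.39))
K = 519.7 GPa


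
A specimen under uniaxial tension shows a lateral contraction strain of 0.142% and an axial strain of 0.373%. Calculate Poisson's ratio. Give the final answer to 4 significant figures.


nu = -epsilon_lat / epsilon_axial
Lateral strain is contraction (negative), so using magnitudes:
nu = 0.142 / 0.373
nu = 0.3807


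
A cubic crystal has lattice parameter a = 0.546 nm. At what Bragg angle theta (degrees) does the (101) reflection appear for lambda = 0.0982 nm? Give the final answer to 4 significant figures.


d = a / sqrt(h^2+k^2+l^2)
d = 0.546 / sqrt(2) = 0.38608 nm
lambda = 2*d*sin(theta)  =>  sin(theta) = lambda / (2*d)
sin(theta) = 0.0982 / (2 * 0.38608) = 0.127176
theta = 7.306 deg


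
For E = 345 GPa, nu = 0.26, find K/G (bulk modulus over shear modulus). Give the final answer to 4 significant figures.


G = E / (2*(1+nu))
G = 345 / (2*(1+0.26)) = 136.905 GPa
K = E / (3*(1-2*nu))
K = 345 / (3*(1-2*0.26)) = 239.583 GPa
K/G = 239.583 / 136.905 = 1.75


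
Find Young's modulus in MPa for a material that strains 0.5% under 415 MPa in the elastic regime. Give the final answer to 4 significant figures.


E = sigma / epsilon
epsilon = 0.5% = 5e-03
E = 415 / 5e-03
E = 83000 MPa


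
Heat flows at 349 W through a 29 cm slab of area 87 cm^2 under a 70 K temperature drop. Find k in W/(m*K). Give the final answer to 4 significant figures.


k = Q*L / (A*dT)
L = 0.29 m, A = 8.7e-03 m^2
k = 349 * 0.29 / (8.7e-03 * 70)
k = 166.2 W/(m*K)


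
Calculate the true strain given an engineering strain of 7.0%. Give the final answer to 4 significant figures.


epsilon_true = ln(1 + epsilon_eng)
epsilon_true = ln(1 + 0.07)
epsilon_true = 0.06766


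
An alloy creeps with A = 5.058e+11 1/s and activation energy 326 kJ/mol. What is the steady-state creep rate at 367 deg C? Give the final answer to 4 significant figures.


rate = A * exp(-Q / (R*T))
T = 367 + 273.15 = 640.15 K
rate = 5.058e+11 * exp(-326e3 / (8.314 * 640.15))
rate = 1.265e-15 1/s


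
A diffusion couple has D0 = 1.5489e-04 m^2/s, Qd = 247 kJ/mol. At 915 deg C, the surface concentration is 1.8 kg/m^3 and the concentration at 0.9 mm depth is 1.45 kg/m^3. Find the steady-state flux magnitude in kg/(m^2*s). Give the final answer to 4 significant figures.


Step 1: D = D0 * exp(-Qd/(R*T))
T = 915 + 273.15 = 1188.15 K
D = 1.5489e-04 * exp(-247e3 / (8.314 * 1188.15)) = 2.14176e-15 m^2/s
Step 2: J = D * (C1 - C2) / dx
J = 2.14176e-15 * (1.8 - 1.45) / 9e-04
J = 8.329e-13 kg/(m^2*s)


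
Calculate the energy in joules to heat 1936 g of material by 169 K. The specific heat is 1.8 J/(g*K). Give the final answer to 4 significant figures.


Q = m * cp * dT
Q = 1936 * 1.8 * 169
Q = 588900 J


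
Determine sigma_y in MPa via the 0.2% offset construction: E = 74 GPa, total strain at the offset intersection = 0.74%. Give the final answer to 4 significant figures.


Offset strain = 0.002
Elastic strain at yield = total_strain - offset = 7.4e-03 - 0.002 = 5.4e-03
sigma_y = E * elastic_strain = 74000 * 5.4e-03
sigma_y = 399.6 MPa


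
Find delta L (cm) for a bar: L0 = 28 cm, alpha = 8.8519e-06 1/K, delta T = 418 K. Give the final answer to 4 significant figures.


dL = L0 * alpha * dT
dL = 28 * 8.8519e-06 * 418
dL = 0.1036 cm


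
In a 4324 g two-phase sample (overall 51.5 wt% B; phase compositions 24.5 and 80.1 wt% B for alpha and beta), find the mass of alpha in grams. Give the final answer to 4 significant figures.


f_alpha = (C_beta - C0) / (C_beta - C_alpha)
f_alpha = (80.1 - 51.5) / (80.1 - 24.5) = 0.514388
m_alpha = f_alpha * m_total = 0.514388 * 4324 = 2224 g


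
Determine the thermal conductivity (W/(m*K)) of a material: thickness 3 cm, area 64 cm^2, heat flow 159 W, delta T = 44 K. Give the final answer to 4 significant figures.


k = Q*L / (A*dT)
L = 0.03 m, A = 6.4e-03 m^2
k = 159 * 0.03 / (6.4e-03 * 44)
k = 16.94 W/(m*K)


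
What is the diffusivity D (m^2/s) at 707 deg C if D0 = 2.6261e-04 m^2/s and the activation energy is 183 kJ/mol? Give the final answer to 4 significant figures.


D = D0 * exp(-Qd / (R*T))
T = 980.15 K
D = 2.6261e-04 * exp(-183e3 / (8.314 * 980.15))
D = 4.639e-14 m^2/s


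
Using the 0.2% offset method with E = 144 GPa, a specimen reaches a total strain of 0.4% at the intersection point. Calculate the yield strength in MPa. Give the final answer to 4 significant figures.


Offset strain = 0.002
Elastic strain at yield = total_strain - offset = 4e-03 - 0.002 = 2e-03
sigma_y = E * elastic_strain = 144000 * 2e-03
sigma_y = 288 MPa


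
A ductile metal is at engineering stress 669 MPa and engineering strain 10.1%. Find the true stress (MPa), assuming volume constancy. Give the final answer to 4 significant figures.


sigma_true = sigma_eng * (1 + epsilon_eng)
sigma_true = 669 * (1 + 0.101)
sigma_true = 736.6 MPa


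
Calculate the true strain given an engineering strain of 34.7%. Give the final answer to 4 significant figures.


epsilon_true = ln(1 + epsilon_eng)
epsilon_true = ln(1 + 0.347)
epsilon_true = 0.2979


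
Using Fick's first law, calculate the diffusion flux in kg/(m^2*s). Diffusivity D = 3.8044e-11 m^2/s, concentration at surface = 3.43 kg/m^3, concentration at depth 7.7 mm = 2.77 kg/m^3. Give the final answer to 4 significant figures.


J = -D * (dC/dx) = D * (C1 - C2) / dx
J = 3.8044e-11 * (3.43 - 2.77) / 7.7e-03
J = 3.261e-09 kg/(m^2*s)


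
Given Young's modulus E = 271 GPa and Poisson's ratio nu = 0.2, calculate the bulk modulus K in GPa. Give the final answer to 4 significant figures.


K = E / (3*(1-2*nu))
K = 271 / (3*(1-2*0.2))
K = 150.6 GPa


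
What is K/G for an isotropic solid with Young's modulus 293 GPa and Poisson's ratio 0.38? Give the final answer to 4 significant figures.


G = E / (2*(1+nu))
G = 293 / (2*(1+0.38)) = 106.159 GPa
K = E / (3*(1-2*nu))
K = 293 / (3*(1-2*0.38)) = 406.944 GPa
K/G = 406.944 / 106.159 = 3.833


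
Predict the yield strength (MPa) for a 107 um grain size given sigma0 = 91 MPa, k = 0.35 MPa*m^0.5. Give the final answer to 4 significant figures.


sigma_y = sigma0 + k / sqrt(d)
d = 107 um = 1.07e-04 m
sigma_y = 91 + 0.35 / sqrt(1.07e-04)
sigma_y = 124.8 MPa


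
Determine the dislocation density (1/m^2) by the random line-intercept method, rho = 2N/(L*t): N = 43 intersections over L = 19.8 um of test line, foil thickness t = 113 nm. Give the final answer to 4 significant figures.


rho = 2N / (L * t)
L = 19.8 um = 1.98e-05 m, t = 113 nm = 1.13e-07 m
rho = 2 * 43 / (1.98e-05 * 1.13e-07)
rho = 3.844e+13 1/m^2


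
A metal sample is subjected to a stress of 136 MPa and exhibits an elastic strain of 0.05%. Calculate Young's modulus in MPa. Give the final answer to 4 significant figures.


E = sigma / epsilon
epsilon = 0.05% = 5e-04
E = 136 / 5e-04
E = 272000 MPa


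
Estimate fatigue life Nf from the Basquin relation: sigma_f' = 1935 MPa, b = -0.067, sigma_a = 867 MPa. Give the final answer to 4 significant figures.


sigma_a = sigma_f' * (2*Nf)^b
2*Nf = (sigma_a / sigma_f')^(1/b)
2*Nf = (867 / 1935)^(1/-0.067)
2*Nf = 159922
Nf = 79960 cycles


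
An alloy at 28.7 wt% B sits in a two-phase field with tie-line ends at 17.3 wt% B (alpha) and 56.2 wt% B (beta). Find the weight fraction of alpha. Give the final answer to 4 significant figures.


f_alpha = (C_beta - C0) / (C_beta - C_alpha)
f_alpha = (56.2 - 28.7) / (56.2 - 17.3)
f_alpha = 0.7069


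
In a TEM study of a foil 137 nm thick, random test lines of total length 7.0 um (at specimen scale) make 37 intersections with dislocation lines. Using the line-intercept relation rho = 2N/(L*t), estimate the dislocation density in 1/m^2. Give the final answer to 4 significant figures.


rho = 2N / (L * t)
L = 7.0 um = 7e-06 m, t = 137 nm = 1.37e-07 m
rho = 2 * 37 / (7e-06 * 1.37e-07)
rho = 7.716e+13 1/m^2


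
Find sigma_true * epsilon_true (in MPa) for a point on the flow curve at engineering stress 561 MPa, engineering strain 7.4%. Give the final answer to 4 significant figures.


sigma_true = sigma_eng * (1 + epsilon_eng)
sigma_true = 561 * (1 + 0.074) = 602.514 MPa
epsilon_true = ln(1 + epsilon_eng)
epsilon_true = ln(1 + 0.074) = 0.07139
sigma_true * epsilon_true = 602.514 * 0.07139 = 43.01 MPa


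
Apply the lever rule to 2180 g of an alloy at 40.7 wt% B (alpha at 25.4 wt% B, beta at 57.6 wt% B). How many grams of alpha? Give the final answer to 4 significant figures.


f_alpha = (C_beta - C0) / (C_beta - C_alpha)
f_alpha = (57.6 - 40.7) / (57.6 - 25.4) = 0.524845
m_alpha = f_alpha * m_total = 0.524845 * 2180 = 1144 g


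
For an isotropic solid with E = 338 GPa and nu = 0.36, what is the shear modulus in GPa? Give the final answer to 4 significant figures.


G = E / (2*(1+nu))
G = 338 / (2*(1+0.36))
G = 124.3 GPa


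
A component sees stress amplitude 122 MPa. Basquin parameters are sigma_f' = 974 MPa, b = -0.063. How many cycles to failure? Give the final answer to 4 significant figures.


sigma_a = sigma_f' * (2*Nf)^b
2*Nf = (sigma_a / sigma_f')^(1/b)
2*Nf = (122 / 974)^(1/-0.063)
2*Nf = 2.09229e+14
Nf = 1.046e+14 cycles


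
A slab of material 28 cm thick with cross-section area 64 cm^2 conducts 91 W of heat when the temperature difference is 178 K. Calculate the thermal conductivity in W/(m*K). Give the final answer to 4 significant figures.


k = Q*L / (A*dT)
L = 0.28 m, A = 6.4e-03 m^2
k = 91 * 0.28 / (6.4e-03 * 178)
k = 22.37 W/(m*K)


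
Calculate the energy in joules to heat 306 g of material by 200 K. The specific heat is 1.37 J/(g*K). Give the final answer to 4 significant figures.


Q = m * cp * dT
Q = 306 * 1.37 * 200
Q = 83840 J


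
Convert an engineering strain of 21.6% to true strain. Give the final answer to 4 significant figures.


epsilon_true = ln(1 + epsilon_eng)
epsilon_true = ln(1 + 0.216)
epsilon_true = 0.1956


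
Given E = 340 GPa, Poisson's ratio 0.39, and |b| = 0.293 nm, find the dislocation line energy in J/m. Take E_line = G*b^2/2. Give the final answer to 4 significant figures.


Step 1: G = E / (2*(1+nu))
G = 340 / (2*(1+0.39)) = 122.302 GPa = 1.22302e+11 Pa
Step 2: E_line = G*b^2/2
b = 0.293 nm = 2.93e-10 m
E_line = 0.5 * 1.22302e+11 * (2.93e-10)^2 = 5.25e-09 J/m


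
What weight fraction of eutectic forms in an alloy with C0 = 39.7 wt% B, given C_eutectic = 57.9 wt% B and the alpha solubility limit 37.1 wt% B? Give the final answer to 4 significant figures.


f_primary = (C_e - C0) / (C_e - C_alpha_max)
f_primary = (57.9 - 39.7) / (57.9 - 37.1)
f_primary = 0.875
f_eutectic = 1 - 0.875 = 0.125


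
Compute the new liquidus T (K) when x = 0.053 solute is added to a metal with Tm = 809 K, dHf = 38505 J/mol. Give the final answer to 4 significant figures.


dT = R*Tm^2*x / dHf
dT = 8.314 * 809^2 * 0.053 / 38505
dT = 7.48972 K
T_new = 809 - 7.48972 = 801.5 K


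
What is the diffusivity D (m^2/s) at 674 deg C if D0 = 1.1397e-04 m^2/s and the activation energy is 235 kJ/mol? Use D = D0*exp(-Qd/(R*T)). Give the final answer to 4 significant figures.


D = D0 * exp(-Qd / (R*T))
T = 947.15 K
D = 1.1397e-04 * exp(-235e3 / (8.314 * 947.15))
D = 1.248e-17 m^2/s


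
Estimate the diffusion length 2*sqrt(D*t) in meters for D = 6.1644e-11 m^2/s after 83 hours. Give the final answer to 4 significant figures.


t = 83 hr = 298800 s
Diffusion length = 2*sqrt(D*t)
= 2*sqrt(6.1644e-11 * 298800)
= 8.584e-03 m


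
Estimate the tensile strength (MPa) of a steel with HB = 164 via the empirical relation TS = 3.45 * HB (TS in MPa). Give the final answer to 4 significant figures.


TS (MPa) = 3.45 * HB
TS = 3.45 * 164
TS = 565.8 MPa


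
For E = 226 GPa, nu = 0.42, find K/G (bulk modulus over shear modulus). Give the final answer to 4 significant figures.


G = E / (2*(1+nu))
G = 226 / (2*(1+0.42)) = 79.5775 GPa
K = E / (3*(1-2*nu))
K = 226 / (3*(1-2*0.42)) = 470.833 GPa
K/G = 470.833 / 79.5775 = 5.917


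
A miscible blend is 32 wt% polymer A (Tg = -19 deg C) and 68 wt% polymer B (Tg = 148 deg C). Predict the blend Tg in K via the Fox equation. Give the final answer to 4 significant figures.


1/Tg = w1/Tg1 + w2/Tg2 (in Kelvin)
Tg1 = 254.15 K, Tg2 = 421.15 K
1/Tg = 0.32/254.15 + 0.68/421.15
Tg = 348 K


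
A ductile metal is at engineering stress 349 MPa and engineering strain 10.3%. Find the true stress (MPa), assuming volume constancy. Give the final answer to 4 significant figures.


sigma_true = sigma_eng * (1 + epsilon_eng)
sigma_true = 349 * (1 + 0.103)
sigma_true = 384.9 MPa


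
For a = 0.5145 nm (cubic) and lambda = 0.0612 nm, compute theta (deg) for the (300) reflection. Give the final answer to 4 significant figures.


d = a / sqrt(h^2+k^2+l^2)
d = 0.5145 / sqrt(9) = 0.1715 nm
lambda = 2*d*sin(theta)  =>  sin(theta) = lambda / (2*d)
sin(theta) = 0.0612 / (2 * 0.1715) = 0.178426
theta = 10.28 deg


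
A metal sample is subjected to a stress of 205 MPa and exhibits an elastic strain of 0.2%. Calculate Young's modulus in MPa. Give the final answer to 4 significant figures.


E = sigma / epsilon
epsilon = 0.2% = 2e-03
E = 205 / 2e-03
E = 102500 MPa


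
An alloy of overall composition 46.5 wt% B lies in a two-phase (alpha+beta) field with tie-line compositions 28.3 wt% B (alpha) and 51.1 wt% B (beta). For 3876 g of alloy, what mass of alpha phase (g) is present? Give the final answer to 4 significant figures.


f_alpha = (C_beta - C0) / (C_beta - C_alpha)
f_alpha = (51.1 - 46.5) / (51.1 - 28.3) = 0.201754
m_alpha = f_alpha * m_total = 0.201754 * 3876 = 782 g


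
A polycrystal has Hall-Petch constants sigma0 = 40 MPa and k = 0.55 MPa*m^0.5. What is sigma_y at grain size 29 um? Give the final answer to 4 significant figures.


sigma_y = sigma0 + k / sqrt(d)
d = 29 um = 2.9e-05 m
sigma_y = 40 + 0.55 / sqrt(2.9e-05)
sigma_y = 142.1 MPa


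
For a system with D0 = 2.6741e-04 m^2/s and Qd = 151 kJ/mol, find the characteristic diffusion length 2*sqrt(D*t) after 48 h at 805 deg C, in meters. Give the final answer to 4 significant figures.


Step 1: D = D0 * exp(-Qd/(R*T))
T = 1078.15 K
D = 2.6741e-04 * exp(-151e3 / (8.314 * 1078.15)) = 1.29183e-11 m^2/s
Step 2: L = 2*sqrt(D*t)
t = 48 h = 172800 s
L = 2*sqrt(1.29183e-11 * 172800) = 2.988e-03 m


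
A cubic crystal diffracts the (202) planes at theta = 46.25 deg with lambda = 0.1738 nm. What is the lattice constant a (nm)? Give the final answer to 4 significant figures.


d = lambda / (2*sin(theta))
d = 0.1738 / (2*sin(46.25 deg))
d = 0.120299 nm
a = d * sqrt(h^2+k^2+l^2) = 0.120299 * sqrt(8)
a = 0.3403 nm


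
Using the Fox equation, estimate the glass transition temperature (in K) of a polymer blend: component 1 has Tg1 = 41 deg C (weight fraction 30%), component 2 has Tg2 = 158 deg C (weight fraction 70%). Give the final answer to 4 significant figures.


1/Tg = w1/Tg1 + w2/Tg2 (in Kelvin)
Tg1 = 314.15 K, Tg2 = 431.15 K
1/Tg = 0.3/314.15 + 0.7/431.15
Tg = 387.8 K
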